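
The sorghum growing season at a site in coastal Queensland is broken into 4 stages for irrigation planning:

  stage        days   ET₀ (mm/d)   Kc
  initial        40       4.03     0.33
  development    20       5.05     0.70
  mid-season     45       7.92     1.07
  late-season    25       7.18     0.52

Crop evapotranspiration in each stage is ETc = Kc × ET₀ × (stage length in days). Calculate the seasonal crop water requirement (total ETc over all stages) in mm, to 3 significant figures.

initial: 0.33 × 4.03 × 40 = 53.20 mm
development: 0.70 × 5.05 × 20 = 70.70 mm
mid-season: 1.07 × 7.92 × 45 = 381.35 mm
late-season: 0.52 × 7.18 × 25 = 93.34 mm
Seasonal total = 598.59 mm

599 mm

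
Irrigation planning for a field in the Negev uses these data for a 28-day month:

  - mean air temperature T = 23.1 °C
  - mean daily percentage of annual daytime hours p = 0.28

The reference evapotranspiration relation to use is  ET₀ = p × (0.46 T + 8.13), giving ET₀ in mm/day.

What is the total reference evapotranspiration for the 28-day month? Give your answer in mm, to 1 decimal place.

147.0 mm

ET₀ = 0.28 × (0.46 × 23.1 + 8.13) = 0.28 × 18.756 = 5.2517 mm/d
Monthly total = 5.2517 × 28 = 147.048 mm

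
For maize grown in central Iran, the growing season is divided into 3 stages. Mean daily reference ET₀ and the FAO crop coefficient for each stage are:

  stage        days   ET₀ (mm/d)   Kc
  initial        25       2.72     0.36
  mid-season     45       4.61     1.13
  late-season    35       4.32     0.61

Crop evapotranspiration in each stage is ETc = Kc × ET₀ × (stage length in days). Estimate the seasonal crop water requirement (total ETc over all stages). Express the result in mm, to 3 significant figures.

351 mm

initial: 0.36 × 2.72 × 25 = 24.48 mm
mid-season: 1.13 × 4.61 × 45 = 234.42 mm
late-season: 0.61 × 4.32 × 35 = 92.23 mm
Seasonal total = 351.13 mm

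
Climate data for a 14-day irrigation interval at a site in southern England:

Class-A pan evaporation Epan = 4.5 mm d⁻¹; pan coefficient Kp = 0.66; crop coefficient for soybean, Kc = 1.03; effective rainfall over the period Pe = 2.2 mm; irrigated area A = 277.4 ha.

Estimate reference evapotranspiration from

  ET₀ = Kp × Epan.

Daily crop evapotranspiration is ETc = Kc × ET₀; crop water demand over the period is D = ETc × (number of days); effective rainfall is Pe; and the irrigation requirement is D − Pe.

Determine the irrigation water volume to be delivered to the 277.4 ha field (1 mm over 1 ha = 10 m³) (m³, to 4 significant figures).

ET₀ = 0.66 × 4.5 = 2.9700 mm/d
ETc = Kc × ET₀ = 1.03 × 2.9700 = 3.0591 mm/d
Crop demand D = ETc × 14 d = 3.0591 × 14 = 42.827 mm
D − Pe = 42.827 − 2.2 = 40.627 mm
Volume = 40.627 mm × 277.4 ha × 10 = 112699.3 m³

112700 m³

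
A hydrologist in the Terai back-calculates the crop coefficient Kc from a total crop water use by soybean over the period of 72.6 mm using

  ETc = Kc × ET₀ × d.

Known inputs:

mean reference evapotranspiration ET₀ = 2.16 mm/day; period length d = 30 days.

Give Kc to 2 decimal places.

1.12

ETc = Kc × ET₀ × d  ⇒  Kc = ETc / (ET₀ × d)
Kc = 72.6 / (2.16 × 30) = 72.6 / 64.80 = 1.1204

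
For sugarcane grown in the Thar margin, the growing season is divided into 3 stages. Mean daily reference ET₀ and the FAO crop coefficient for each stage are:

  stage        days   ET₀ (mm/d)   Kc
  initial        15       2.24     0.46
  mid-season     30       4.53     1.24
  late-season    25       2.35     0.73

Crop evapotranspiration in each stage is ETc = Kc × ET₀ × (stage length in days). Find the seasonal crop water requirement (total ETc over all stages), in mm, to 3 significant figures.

initial: 0.46 × 2.24 × 15 = 15.46 mm
mid-season: 1.24 × 4.53 × 30 = 168.52 mm
late-season: 0.73 × 2.35 × 25 = 42.89 mm
Seasonal total = 226.87 mm

227 mm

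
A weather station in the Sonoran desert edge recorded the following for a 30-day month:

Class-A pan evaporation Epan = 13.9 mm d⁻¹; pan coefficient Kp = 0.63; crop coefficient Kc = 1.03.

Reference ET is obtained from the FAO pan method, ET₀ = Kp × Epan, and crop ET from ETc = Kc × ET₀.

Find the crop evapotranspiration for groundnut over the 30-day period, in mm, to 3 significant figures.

ET₀ = 0.63 × 13.9 = 8.7570 mm/d
ETc = Kc × ET₀ = 1.03 × 8.7570 = 9.0197 mm/d
Over 30 days: 9.0197 × 30 = 270.591 mm

271 mm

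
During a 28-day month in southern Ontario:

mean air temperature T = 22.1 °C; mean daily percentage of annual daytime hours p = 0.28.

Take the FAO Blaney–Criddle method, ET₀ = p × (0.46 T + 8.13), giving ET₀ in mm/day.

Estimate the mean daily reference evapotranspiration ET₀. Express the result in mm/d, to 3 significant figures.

5.12 mm/d

ET₀ = 0.28 × (0.46 × 22.1 + 8.13) = 0.28 × 18.296 = 5.1229 mm/d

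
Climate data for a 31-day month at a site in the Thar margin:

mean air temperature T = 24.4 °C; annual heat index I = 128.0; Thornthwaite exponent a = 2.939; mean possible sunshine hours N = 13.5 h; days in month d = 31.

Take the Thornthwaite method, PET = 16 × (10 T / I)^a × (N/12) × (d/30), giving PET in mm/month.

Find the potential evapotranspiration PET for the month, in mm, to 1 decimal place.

10T/I = 10 × 24.4 / 128.0 = 1.9063
(10T/I)^a = 1.9063^2.939 = 6.6601
Uncorrected PET = 16 × 6.6601 = 106.562 mm
Correction = (N/12)(d/30) = (13.5/12)(31/30) = 1.1625
PET = 106.562 × 1.1625 = 123.878 mm/month

123.9 mm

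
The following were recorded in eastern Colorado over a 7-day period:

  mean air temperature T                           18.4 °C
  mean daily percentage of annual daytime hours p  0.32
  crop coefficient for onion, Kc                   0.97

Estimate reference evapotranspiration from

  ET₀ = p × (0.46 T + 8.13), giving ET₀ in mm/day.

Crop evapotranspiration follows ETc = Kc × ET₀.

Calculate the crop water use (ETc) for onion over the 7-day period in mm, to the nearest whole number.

36 mm

ET₀ = 0.32 × (0.46 × 18.4 + 8.13) = 0.32 × 16.594 = 5.3101 mm/d
ETc = Kc × ET₀ = 0.97 × 5.3101 = 5.1508 mm/d
Over 7 days: 5.1508 × 7 = 36.056 mm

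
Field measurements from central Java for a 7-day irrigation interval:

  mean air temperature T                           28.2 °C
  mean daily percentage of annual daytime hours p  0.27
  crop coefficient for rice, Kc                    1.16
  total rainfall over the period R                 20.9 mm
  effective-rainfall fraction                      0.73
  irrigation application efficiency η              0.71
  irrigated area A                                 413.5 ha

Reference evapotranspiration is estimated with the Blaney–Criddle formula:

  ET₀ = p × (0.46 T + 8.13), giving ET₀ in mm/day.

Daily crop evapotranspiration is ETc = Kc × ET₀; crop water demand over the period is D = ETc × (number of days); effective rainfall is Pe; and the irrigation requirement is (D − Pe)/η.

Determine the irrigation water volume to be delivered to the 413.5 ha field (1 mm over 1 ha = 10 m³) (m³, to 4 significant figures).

180600 m³

ET₀ = 0.27 × (0.46 × 28.2 + 8.13) = 0.27 × 21.102 = 5.6975 mm/d
ETc = Kc × ET₀ = 1.16 × 5.6975 = 6.6091 mm/d
Crop demand D = ETc × 7 d = 6.6091 × 7 = 46.264 mm
Pe = 0.73 × 20.9 = 15.257 mm
D − Pe = 46.264 − 15.257 = 31.007 mm
Gross irrigation = 31.007 / 0.71 = 43.672 mm
Volume = 43.672 mm × 413.5 ha × 10 = 180583.7 m³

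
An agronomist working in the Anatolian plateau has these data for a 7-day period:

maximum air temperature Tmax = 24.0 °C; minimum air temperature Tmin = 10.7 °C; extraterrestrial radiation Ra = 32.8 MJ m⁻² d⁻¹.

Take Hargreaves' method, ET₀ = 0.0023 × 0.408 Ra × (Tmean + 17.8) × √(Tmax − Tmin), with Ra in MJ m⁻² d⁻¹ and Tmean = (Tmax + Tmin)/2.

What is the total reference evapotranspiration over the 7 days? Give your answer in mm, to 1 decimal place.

Tmean = (24.0 + 10.7)/2 = 17.35 °C
0.408 Ra = 0.408 × 32.8 = 13.3824 mm/d equivalent
ET₀ = 0.0023 × 13.3824 × (17.35 + 17.8) × √13.3 = 0.0023 × 13.3824 × 35.15 × 3.6469 = 3.9456 mm/d
Over 7 days: 3.9456 × 7 = 27.619 mm

27.6 mm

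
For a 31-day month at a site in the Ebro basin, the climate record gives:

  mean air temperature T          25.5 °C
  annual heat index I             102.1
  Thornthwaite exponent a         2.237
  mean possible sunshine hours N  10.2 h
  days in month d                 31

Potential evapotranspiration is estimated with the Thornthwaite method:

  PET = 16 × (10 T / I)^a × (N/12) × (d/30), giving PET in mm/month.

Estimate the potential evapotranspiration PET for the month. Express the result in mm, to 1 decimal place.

10T/I = 10 × 25.5 / 102.1 = 2.4976
(10T/I)^a = 2.4976^2.237 = 7.7492
Uncorrected PET = 16 × 7.7492 = 123.987 mm
Correction = (N/12)(d/30) = (10.2/12)(31/30) = 0.8783
PET = 123.987 × 0.8783 = 108.898 mm/month

108.9 mm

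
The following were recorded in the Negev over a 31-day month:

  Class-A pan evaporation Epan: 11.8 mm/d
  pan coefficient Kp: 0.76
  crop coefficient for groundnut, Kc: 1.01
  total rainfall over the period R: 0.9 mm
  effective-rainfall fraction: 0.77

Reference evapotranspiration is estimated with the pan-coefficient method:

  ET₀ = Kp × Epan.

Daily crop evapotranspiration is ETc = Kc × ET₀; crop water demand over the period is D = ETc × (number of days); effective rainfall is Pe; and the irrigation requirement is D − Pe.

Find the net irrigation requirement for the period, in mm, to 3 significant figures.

ET₀ = 0.76 × 11.8 = 8.9680 mm/d
ETc = Kc × ET₀ = 1.01 × 8.9680 = 9.0577 mm/d
Crop demand D = ETc × 31 d = 9.0577 × 31 = 280.789 mm
Pe = 0.77 × 0.9 = 0.693 mm
D − Pe = 280.789 − 0.693 = 280.096 mm

280 mm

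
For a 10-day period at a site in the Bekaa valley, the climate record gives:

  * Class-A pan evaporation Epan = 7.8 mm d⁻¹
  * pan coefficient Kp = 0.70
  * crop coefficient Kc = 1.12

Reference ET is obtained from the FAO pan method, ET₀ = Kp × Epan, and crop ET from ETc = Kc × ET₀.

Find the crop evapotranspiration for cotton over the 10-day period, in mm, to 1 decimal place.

ET₀ = 0.70 × 7.8 = 5.4600 mm/d
ETc = Kc × ET₀ = 1.12 × 5.4600 = 6.1152 mm/d
Over 10 days: 6.1152 × 10 = 61.152 mm

61.2 mm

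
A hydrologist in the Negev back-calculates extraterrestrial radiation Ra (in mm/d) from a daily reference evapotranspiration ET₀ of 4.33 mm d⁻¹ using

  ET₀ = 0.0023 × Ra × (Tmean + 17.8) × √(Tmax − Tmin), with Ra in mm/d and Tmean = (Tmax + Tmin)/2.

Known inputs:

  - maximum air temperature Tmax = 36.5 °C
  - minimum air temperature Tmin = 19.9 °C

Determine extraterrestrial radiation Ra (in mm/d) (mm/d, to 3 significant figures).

Tmean = 28.20 °C; √ΔT = 4.0743
Ra = ET₀ / [0.0023 × (Tmean+17.8) × √ΔT] = 4.33 / (0.0023 × 46.00 × 4.0743) = 10.045 mm/d

10.0 mm/d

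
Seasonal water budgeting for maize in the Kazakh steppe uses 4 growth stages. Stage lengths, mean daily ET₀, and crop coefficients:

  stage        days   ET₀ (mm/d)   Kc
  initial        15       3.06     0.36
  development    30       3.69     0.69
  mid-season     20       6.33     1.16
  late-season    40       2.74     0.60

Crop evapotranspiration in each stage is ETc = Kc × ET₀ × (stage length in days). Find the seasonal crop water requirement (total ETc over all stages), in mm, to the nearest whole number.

306 mm

initial: 0.36 × 3.06 × 15 = 16.52 mm
development: 0.69 × 3.69 × 30 = 76.38 mm
mid-season: 1.16 × 6.33 × 20 = 146.86 mm
late-season: 0.60 × 2.74 × 40 = 65.76 mm
Seasonal total = 305.52 mm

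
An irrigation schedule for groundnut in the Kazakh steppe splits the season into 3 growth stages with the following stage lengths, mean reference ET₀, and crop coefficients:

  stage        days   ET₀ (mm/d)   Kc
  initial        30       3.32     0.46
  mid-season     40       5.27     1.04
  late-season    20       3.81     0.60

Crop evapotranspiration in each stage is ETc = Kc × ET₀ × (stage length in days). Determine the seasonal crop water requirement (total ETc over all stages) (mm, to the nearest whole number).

311 mm

initial: 0.46 × 3.32 × 30 = 45.82 mm
mid-season: 1.04 × 5.27 × 40 = 219.23 mm
late-season: 0.60 × 3.81 × 20 = 45.72 mm
Seasonal total = 310.77 mm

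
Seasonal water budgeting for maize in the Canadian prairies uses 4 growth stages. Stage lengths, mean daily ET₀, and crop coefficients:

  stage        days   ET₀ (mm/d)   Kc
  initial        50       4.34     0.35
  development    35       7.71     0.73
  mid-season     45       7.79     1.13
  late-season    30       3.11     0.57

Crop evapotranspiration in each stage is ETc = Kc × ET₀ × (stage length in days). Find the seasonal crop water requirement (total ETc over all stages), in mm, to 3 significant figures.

initial: 0.35 × 4.34 × 50 = 75.95 mm
development: 0.73 × 7.71 × 35 = 196.99 mm
mid-season: 1.13 × 7.79 × 45 = 396.12 mm
late-season: 0.57 × 3.11 × 30 = 53.18 mm
Seasonal total = 722.24 mm

722 mm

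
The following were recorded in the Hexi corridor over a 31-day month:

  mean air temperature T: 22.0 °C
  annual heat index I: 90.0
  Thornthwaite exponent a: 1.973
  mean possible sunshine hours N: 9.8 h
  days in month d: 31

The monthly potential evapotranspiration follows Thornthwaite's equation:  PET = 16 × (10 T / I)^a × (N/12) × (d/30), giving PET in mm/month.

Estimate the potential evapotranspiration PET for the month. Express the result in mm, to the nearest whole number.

10T/I = 10 × 22.0 / 90.0 = 2.4444
(10T/I)^a = 2.4444^1.973 = 5.8326
Uncorrected PET = 16 × 5.8326 = 93.322 mm
Correction = (N/12)(d/30) = (9.8/12)(31/30) = 0.8439
PET = 93.322 × 0.8439 = 78.754 mm/month

79 mm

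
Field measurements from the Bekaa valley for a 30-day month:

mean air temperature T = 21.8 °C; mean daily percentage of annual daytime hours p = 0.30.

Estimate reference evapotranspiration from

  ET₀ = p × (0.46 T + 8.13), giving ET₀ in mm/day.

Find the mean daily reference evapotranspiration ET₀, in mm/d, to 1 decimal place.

5.4 mm/d

ET₀ = 0.30 × (0.46 × 21.8 + 8.13) = 0.30 × 18.158 = 5.4474 mm/d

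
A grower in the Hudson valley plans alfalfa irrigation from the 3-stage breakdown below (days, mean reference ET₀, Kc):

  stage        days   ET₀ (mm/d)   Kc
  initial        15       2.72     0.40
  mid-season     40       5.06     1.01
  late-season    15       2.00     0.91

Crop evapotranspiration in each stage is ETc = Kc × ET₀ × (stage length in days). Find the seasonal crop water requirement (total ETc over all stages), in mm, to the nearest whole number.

248 mm

initial: 0.40 × 2.72 × 15 = 16.32 mm
mid-season: 1.01 × 5.06 × 40 = 204.42 mm
late-season: 0.91 × 2.00 × 15 = 27.30 mm
Seasonal total = 248.04 mm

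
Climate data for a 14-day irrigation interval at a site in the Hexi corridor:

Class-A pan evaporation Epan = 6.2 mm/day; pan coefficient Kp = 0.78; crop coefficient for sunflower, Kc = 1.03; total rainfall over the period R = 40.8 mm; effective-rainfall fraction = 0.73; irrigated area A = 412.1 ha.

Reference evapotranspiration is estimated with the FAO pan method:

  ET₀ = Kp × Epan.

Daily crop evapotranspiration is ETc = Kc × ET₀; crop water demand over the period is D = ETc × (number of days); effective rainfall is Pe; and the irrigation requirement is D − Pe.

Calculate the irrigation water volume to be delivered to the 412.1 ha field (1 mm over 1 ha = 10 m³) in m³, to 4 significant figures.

164600 m³

ET₀ = 0.78 × 6.2 = 4.8360 mm/d
ETc = Kc × ET₀ = 1.03 × 4.8360 = 4.9811 mm/d
Crop demand D = ETc × 14 d = 4.9811 × 14 = 69.735 mm
Pe = 0.73 × 40.8 = 29.784 mm
D − Pe = 69.735 − 29.784 = 39.951 mm
Volume = 39.951 mm × 412.1 ha × 10 = 164638.1 m³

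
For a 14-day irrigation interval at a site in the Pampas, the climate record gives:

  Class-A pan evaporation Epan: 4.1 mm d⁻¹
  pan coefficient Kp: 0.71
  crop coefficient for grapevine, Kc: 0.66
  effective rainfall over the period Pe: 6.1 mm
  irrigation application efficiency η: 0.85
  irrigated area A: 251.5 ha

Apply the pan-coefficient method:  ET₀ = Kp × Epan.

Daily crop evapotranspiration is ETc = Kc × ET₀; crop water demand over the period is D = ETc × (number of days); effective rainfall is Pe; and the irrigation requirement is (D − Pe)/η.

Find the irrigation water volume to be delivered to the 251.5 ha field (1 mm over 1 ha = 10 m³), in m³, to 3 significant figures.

61500 m³

ET₀ = 0.71 × 4.1 = 2.9110 mm/d
ETc = Kc × ET₀ = 0.66 × 2.9110 = 1.9213 mm/d
Crop demand D = ETc × 14 d = 1.9213 × 14 = 26.898 mm
D − Pe = 26.898 − 6.1 = 20.798 mm
Gross irrigation = 20.798 / 0.85 = 24.468 mm
Volume = 24.468 mm × 251.5 ha × 10 = 61537.0 m³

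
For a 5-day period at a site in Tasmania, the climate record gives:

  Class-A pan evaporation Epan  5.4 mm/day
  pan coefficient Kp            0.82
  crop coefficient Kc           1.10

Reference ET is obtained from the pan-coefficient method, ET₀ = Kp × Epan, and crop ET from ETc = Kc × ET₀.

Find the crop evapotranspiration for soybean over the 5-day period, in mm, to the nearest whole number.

ET₀ = 0.82 × 5.4 = 4.4280 mm/d
ETc = Kc × ET₀ = 1.10 × 4.4280 = 4.8708 mm/d
Over 5 days: 4.8708 × 5 = 24.354 mm

24 mm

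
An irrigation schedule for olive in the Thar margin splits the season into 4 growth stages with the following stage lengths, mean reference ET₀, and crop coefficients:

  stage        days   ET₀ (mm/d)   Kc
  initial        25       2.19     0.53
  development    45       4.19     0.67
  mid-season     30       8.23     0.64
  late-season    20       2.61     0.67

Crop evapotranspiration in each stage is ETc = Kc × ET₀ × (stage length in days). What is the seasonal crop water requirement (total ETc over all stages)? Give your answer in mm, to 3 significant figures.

initial: 0.53 × 2.19 × 25 = 29.02 mm
development: 0.67 × 4.19 × 45 = 126.33 mm
mid-season: 0.64 × 8.23 × 30 = 158.02 mm
late-season: 0.67 × 2.61 × 20 = 34.97 mm
Seasonal total = 348.34 mm

348 mm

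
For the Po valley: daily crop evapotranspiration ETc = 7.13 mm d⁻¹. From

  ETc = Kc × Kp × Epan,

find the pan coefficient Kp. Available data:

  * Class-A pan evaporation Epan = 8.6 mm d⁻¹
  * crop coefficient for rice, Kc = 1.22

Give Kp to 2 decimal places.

0.68

ETc = Kc × Kp × Epan  ⇒  Kp = ETc / (Kc × Epan)
Kp = 7.13 / (1.22 × 8.6) = 7.13 / 10.492 = 0.6796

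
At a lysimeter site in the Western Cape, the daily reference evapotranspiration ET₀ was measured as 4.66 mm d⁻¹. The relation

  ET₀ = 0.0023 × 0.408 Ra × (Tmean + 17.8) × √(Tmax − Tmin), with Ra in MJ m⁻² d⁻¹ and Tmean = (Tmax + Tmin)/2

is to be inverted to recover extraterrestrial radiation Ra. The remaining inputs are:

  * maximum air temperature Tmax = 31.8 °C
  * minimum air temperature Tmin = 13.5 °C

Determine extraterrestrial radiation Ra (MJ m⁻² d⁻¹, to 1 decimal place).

Tmean = (31.8+13.5)/2 = 22.65 °C; ΔT = 18.3
Ra = ET₀ / [0.0023 × 0.408 × (Tmean+17.8) × √ΔT]
   = 4.66 / (0.0023 × 0.408 × 40.45 × 4.2778) = 28.698 MJ m⁻² d⁻¹

28.7 MJ m⁻² d⁻¹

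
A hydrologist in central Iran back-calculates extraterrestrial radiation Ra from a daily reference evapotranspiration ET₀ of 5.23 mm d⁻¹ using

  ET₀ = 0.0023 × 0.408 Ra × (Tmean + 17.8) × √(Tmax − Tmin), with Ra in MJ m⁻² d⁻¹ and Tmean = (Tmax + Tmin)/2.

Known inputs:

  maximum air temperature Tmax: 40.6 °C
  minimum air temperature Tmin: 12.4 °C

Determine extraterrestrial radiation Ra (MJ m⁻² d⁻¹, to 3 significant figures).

Tmean = (40.6+12.4)/2 = 26.50 °C; ΔT = 28.2
Ra = ET₀ / [0.0023 × 0.408 × (Tmean+17.8) × √ΔT]
   = 5.23 / (0.0023 × 0.408 × 44.30 × 5.3104) = 23.691 MJ m⁻² d⁻¹

23.7 MJ m⁻² d⁻¹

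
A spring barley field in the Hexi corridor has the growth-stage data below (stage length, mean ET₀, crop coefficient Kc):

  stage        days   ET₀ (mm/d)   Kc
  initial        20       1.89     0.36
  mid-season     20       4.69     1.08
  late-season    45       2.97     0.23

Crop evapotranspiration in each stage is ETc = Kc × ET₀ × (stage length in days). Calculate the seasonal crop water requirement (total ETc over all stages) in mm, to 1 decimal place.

initial: 0.36 × 1.89 × 20 = 13.61 mm
mid-season: 1.08 × 4.69 × 20 = 101.30 mm
late-season: 0.23 × 2.97 × 45 = 30.74 mm
Seasonal total = 145.65 mm

145.7 mm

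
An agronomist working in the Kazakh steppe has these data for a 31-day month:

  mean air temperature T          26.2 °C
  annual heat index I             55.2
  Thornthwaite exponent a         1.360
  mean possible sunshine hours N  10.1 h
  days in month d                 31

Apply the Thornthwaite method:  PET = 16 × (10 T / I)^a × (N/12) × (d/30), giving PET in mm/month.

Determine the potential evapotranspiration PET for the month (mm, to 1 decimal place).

115.7 mm

10T/I = 10 × 26.2 / 55.2 = 4.7464
(10T/I)^a = 4.7464^1.360 = 8.3149
Uncorrected PET = 16 × 8.3149 = 133.038 mm
Correction = (N/12)(d/30) = (10.1/12)(31/30) = 0.8697
PET = 133.038 × 0.8697 = 115.703 mm/month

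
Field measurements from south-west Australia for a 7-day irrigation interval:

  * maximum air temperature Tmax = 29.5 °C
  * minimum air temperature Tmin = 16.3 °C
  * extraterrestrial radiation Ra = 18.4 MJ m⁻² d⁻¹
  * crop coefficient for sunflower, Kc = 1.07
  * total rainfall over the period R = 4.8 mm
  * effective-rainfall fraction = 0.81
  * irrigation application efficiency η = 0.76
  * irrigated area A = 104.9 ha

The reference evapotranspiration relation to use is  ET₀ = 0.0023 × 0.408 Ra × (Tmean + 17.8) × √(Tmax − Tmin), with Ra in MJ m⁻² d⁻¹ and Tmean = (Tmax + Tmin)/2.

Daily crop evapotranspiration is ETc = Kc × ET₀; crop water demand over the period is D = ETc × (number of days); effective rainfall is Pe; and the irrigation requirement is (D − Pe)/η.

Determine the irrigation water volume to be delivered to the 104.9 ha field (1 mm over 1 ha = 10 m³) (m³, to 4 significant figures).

21030 m³

Tmean = (29.5 + 16.3)/2 = 22.90 °C
0.408 Ra = 0.408 × 18.4 = 7.5072 mm/d equivalent
ET₀ = 0.0023 × 7.5072 × (22.90 + 17.8) × √13.2 = 0.0023 × 7.5072 × 40.70 × 3.6332 = 2.5532 mm/d
ETc = Kc × ET₀ = 1.07 × 2.5532 = 2.7319 mm/d
Crop demand D = ETc × 7 d = 2.7319 × 7 = 19.123 mm
Pe = 0.81 × 4.8 = 3.888 mm
D − Pe = 19.123 − 3.888 = 15.235 mm
Gross irrigation = 15.235 / 0.76 = 20.046 mm
Volume = 20.046 mm × 104.9 ha × 10 = 21028.3 m³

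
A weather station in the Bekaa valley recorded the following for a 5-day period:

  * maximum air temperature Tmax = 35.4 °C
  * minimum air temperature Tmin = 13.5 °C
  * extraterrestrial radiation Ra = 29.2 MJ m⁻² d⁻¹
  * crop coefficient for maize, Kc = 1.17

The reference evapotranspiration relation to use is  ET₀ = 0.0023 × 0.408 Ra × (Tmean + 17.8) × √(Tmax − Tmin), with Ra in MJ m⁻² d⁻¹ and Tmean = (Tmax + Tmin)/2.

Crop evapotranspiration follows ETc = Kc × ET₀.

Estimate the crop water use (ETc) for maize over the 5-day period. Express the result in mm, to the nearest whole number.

32 mm

Tmean = (35.4 + 13.5)/2 = 24.45 °C
0.408 Ra = 0.408 × 29.2 = 11.9136 mm/d equivalent
ET₀ = 0.0023 × 11.9136 × (24.45 + 17.8) × √21.9 = 0.0023 × 11.9136 × 42.25 × 4.6797 = 5.4177 mm/d
ETc = Kc × ET₀ = 1.17 × 5.4177 = 6.3387 mm/d
Over 5 days: 6.3387 × 5 = 31.694 mm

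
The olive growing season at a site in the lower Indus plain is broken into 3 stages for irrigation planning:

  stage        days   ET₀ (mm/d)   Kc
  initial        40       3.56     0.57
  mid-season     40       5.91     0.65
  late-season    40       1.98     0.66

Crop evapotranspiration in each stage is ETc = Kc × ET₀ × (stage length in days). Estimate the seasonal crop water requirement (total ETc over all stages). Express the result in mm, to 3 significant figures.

initial: 0.57 × 3.56 × 40 = 81.17 mm
mid-season: 0.65 × 5.91 × 40 = 153.66 mm
late-season: 0.66 × 1.98 × 40 = 52.27 mm
Seasonal total = 287.10 mm

287 mm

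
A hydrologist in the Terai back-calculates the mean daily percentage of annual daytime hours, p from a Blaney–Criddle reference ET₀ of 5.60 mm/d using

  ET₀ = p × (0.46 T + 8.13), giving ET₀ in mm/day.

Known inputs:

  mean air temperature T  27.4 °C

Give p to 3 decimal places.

p = ET₀ / (0.46 T + 8.13) = 5.60 / (0.46 × 27.4 + 8.13) = 5.60 / 20.734 = 0.2701

0.270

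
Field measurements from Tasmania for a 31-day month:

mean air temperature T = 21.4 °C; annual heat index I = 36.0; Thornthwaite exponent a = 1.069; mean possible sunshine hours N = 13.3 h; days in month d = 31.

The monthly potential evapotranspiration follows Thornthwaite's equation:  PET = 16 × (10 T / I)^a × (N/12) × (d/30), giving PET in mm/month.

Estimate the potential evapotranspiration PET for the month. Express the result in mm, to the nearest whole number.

123 mm

10T/I = 10 × 21.4 / 36.0 = 5.9444
(10T/I)^a = 5.9444^1.069 = 6.7224
Uncorrected PET = 16 × 6.7224 = 107.558 mm
Correction = (N/12)(d/30) = (13.3/12)(31/30) = 1.1453
PET = 107.558 × 1.1453 = 123.186 mm/month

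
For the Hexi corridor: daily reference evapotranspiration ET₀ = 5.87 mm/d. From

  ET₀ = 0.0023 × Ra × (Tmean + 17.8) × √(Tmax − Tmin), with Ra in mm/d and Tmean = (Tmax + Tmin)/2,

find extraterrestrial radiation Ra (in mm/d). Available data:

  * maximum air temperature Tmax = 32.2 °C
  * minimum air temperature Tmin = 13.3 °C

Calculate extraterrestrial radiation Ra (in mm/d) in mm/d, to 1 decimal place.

Tmean = 22.75 °C; √ΔT = 4.3474
Ra = ET₀ / [0.0023 × (Tmean+17.8) × √ΔT] = 5.87 / (0.0023 × 40.55 × 4.3474) = 14.477 mm/d

14.5 mm/d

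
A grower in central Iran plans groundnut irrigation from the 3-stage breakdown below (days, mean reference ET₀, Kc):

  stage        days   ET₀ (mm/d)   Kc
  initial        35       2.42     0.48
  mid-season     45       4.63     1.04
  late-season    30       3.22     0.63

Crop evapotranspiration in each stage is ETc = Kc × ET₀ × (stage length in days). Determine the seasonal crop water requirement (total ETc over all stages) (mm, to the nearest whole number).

318 mm

initial: 0.48 × 2.42 × 35 = 40.66 mm
mid-season: 1.04 × 4.63 × 45 = 216.68 mm
late-season: 0.63 × 3.22 × 30 = 60.86 mm
Seasonal total = 318.20 mm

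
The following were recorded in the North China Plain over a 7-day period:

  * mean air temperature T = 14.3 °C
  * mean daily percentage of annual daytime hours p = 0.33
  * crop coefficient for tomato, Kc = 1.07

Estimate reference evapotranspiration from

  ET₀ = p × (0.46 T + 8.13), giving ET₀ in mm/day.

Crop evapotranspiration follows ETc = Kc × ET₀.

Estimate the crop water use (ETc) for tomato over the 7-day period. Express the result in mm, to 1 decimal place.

ET₀ = 0.33 × (0.46 × 14.3 + 8.13) = 0.33 × 14.708 = 4.8536 mm/d
ETc = Kc × ET₀ = 1.07 × 4.8536 = 5.1934 mm/d
Over 7 days: 5.1934 × 7 = 36.354 mm

36.4 mm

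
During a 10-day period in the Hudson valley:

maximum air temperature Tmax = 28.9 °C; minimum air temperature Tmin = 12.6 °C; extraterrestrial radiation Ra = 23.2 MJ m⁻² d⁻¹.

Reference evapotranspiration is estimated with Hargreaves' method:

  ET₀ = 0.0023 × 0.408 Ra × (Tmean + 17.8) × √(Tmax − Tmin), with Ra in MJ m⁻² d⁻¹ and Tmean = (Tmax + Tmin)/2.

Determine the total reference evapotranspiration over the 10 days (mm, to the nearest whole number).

34 mm

Tmean = (28.9 + 12.6)/2 = 20.75 °C
0.408 Ra = 0.408 × 23.2 = 9.4656 mm/d equivalent
ET₀ = 0.0023 × 9.4656 × (20.75 + 17.8) × √16.3 = 0.0023 × 9.4656 × 38.55 × 4.0373 = 3.3884 mm/d
Over 10 days: 3.3884 × 10 = 33.884 mm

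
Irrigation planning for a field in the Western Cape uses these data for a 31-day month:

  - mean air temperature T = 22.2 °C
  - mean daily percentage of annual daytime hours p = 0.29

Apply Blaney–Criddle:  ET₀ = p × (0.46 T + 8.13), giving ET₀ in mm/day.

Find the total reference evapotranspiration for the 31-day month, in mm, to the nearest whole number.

165 mm

ET₀ = 0.29 × (0.46 × 22.2 + 8.13) = 0.29 × 18.342 = 5.3192 mm/d
Monthly total = 5.3192 × 31 = 164.895 mm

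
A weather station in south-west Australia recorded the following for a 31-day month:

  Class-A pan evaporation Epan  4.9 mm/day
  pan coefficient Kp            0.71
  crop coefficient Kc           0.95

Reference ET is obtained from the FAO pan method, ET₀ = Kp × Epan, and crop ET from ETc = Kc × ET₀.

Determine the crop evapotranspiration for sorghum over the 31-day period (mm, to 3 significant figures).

102 mm

ET₀ = 0.71 × 4.9 = 3.4790 mm/d
ETc = Kc × ET₀ = 0.95 × 3.4790 = 3.3051 mm/d
Over 31 days: 3.3051 × 31 = 102.458 mm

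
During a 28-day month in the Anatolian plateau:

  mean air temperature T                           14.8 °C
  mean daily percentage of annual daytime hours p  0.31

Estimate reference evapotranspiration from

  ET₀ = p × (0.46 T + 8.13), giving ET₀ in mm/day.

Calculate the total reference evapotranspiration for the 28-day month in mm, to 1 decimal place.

ET₀ = 0.31 × (0.46 × 14.8 + 8.13) = 0.31 × 14.938 = 4.6308 mm/d
Monthly total = 4.6308 × 28 = 129.662 mm

129.7 mm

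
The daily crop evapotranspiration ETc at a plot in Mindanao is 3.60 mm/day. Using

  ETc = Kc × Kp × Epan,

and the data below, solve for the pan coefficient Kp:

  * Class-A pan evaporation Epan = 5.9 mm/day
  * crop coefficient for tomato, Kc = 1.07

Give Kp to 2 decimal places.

ETc = Kc × Kp × Epan  ⇒  Kp = ETc / (Kc × Epan)
Kp = 3.60 / (1.07 × 5.9) = 3.60 / 6.313 = 0.5703

0.57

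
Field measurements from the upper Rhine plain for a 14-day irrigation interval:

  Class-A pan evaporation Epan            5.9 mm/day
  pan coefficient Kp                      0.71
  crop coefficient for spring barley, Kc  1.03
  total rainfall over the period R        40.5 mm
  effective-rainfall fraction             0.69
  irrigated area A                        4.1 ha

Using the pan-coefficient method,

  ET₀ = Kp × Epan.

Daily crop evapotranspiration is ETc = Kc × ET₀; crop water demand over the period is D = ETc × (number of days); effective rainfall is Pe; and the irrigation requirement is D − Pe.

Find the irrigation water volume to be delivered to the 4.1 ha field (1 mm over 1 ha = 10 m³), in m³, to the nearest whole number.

ET₀ = 0.71 × 5.9 = 4.1890 mm/d
ETc = Kc × ET₀ = 1.03 × 4.1890 = 4.3147 mm/d
Crop demand D = ETc × 14 d = 4.3147 × 14 = 60.406 mm
Pe = 0.69 × 40.5 = 27.945 mm
D − Pe = 60.406 − 27.945 = 32.461 mm
Volume = 32.461 mm × 4.1 ha × 10 = 1330.9 m³

1331 m³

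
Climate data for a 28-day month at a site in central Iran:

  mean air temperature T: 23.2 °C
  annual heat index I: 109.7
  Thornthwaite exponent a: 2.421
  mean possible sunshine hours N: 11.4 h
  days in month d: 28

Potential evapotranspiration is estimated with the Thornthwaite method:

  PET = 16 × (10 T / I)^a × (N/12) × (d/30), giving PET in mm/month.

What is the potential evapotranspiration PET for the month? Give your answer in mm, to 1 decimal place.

87.0 mm

10T/I = 10 × 23.2 / 109.7 = 2.1149
(10T/I)^a = 2.1149^2.421 = 6.1309
Uncorrected PET = 16 × 6.1309 = 98.094 mm
Correction = (N/12)(d/30) = (11.4/12)(28/30) = 0.8867
PET = 98.094 × 0.8867 = 86.980 mm/month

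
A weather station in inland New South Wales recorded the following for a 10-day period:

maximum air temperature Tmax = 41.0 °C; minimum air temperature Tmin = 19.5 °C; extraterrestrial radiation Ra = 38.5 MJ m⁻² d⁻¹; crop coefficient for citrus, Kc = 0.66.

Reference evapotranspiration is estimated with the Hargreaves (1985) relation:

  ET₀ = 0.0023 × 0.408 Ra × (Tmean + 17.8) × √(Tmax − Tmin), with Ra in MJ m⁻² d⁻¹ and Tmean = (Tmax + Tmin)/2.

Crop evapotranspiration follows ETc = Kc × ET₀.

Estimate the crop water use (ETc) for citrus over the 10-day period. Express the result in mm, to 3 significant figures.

53.1 mm

Tmean = (41.0 + 19.5)/2 = 30.25 °C
0.408 Ra = 0.408 × 38.5 = 15.7080 mm/d equivalent
ET₀ = 0.0023 × 15.7080 × (30.25 + 17.8) × √21.5 = 0.0023 × 15.7080 × 48.05 × 4.6368 = 8.0493 mm/d
ETc = Kc × ET₀ = 0.66 × 8.0493 = 5.3125 mm/d
Over 10 days: 5.3125 × 10 = 53.125 mm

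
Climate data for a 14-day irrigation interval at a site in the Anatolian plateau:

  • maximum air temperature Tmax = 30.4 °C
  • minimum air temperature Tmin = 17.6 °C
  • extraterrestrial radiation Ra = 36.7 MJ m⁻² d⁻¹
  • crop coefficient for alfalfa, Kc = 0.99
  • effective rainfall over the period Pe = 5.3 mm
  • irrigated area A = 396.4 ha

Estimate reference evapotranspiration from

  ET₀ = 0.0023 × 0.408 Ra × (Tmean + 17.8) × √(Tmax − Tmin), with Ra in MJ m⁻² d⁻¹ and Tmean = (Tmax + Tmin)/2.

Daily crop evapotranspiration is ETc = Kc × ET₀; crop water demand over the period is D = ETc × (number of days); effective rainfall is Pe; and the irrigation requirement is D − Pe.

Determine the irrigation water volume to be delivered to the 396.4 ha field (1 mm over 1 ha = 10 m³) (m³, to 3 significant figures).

Tmean = (30.4 + 17.6)/2 = 24.00 °C
0.408 Ra = 0.408 × 36.7 = 14.9736 mm/d equivalent
ET₀ = 0.0023 × 14.9736 × (24.00 + 17.8) × √12.8 = 0.0023 × 14.9736 × 41.80 × 3.5777 = 5.1503 mm/d
ETc = Kc × ET₀ = 0.99 × 5.1503 = 5.0988 mm/d
Crop demand D = ETc × 14 d = 5.0988 × 14 = 71.383 mm
D − Pe = 71.383 − 5.3 = 66.083 mm
Volume = 66.083 mm × 396.4 ha × 10 = 261953.0 m³

262000 m³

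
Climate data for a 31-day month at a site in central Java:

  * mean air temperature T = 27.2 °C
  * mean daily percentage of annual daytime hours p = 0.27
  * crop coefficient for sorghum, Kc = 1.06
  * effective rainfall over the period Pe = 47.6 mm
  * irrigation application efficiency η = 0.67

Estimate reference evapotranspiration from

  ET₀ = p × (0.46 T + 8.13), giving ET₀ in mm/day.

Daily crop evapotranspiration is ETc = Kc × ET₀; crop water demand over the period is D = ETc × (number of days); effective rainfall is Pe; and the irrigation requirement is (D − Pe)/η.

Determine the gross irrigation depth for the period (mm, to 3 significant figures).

ET₀ = 0.27 × (0.46 × 27.2 + 8.13) = 0.27 × 20.642 = 5.5733 mm/d
ETc = Kc × ET₀ = 1.06 × 5.5733 = 5.9077 mm/d
Crop demand D = ETc × 31 d = 5.9077 × 31 = 183.139 mm
D − Pe = 183.139 − 47.6 = 135.539 mm
Gross irrigation = 135.539 / 0.67 = 202.297 mm

202 mm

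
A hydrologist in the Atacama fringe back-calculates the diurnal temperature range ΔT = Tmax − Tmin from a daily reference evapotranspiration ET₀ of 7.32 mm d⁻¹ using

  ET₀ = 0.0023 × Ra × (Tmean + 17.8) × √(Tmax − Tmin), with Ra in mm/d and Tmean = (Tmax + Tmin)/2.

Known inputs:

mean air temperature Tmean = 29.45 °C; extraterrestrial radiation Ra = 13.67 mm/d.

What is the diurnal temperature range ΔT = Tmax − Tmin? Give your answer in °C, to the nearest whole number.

24 °C

√ΔT = ET₀ / [0.0023 × Ra × (Tmean+17.8)] = 7.32 / (0.0023 × 13.67 × 47.25) = 4.9273
ΔT = 4.9273² = 24.278 °C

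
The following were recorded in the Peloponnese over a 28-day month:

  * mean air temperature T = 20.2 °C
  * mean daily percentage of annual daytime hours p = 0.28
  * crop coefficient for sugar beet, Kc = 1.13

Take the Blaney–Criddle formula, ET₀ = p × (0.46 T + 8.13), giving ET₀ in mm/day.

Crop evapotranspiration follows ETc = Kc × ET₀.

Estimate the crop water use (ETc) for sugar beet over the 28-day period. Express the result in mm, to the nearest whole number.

154 mm

ET₀ = 0.28 × (0.46 × 20.2 + 8.13) = 0.28 × 17.422 = 4.8782 mm/d
ETc = Kc × ET₀ = 1.13 × 4.8782 = 5.5124 mm/d
Over 28 days: 5.5124 × 28 = 154.347 mm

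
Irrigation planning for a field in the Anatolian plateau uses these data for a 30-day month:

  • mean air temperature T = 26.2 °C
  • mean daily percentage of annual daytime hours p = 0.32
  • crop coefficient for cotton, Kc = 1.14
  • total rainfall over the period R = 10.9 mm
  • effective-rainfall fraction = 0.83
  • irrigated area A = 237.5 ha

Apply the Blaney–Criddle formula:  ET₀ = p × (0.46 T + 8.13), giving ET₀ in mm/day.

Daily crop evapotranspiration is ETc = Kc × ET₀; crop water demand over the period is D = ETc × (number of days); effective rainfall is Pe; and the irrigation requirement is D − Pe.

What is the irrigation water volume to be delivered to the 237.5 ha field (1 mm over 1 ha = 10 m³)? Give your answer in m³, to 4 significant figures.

503100 m³

ET₀ = 0.32 × (0.46 × 26.2 + 8.13) = 0.32 × 20.182 = 6.4582 mm/d
ETc = Kc × ET₀ = 1.14 × 6.4582 = 7.3623 mm/d
Crop demand D = ETc × 30 d = 7.3623 × 30 = 220.869 mm
Pe = 0.83 × 10.9 = 9.047 mm
D − Pe = 220.869 − 9.047 = 211.822 mm
Volume = 211.822 mm × 237.5 ha × 10 = 503077.3 m³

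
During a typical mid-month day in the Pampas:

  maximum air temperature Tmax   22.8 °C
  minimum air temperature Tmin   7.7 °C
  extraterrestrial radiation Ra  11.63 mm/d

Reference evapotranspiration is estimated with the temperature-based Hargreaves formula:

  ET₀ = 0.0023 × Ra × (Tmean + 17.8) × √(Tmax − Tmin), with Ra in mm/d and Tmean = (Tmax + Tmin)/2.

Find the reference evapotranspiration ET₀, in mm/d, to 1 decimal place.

3.4 mm/d

Tmean = (22.8 + 7.7)/2 = 15.25 °C
ET₀ = 0.0023 × 11.63 × (15.25 + 17.8) × √15.1 = 0.0023 × 11.63 × 33.05 × 3.8859 = 3.4353 mm/d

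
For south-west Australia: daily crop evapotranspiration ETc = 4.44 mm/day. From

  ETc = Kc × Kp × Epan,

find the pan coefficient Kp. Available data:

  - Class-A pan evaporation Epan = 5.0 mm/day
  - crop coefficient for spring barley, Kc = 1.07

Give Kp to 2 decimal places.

0.83

ETc = Kc × Kp × Epan  ⇒  Kp = ETc / (Kc × Epan)
Kp = 4.44 / (1.07 × 5.0) = 4.44 / 5.350 = 0.8299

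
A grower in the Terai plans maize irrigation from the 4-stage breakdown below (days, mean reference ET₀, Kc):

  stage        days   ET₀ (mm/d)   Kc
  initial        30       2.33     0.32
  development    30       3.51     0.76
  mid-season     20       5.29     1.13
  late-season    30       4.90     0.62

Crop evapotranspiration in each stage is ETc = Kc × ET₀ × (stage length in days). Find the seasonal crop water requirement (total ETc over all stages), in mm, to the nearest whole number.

313 mm

initial: 0.32 × 2.33 × 30 = 22.37 mm
development: 0.76 × 3.51 × 30 = 80.03 mm
mid-season: 1.13 × 5.29 × 20 = 119.55 mm
late-season: 0.62 × 4.90 × 30 = 91.14 mm
Seasonal total = 313.09 mm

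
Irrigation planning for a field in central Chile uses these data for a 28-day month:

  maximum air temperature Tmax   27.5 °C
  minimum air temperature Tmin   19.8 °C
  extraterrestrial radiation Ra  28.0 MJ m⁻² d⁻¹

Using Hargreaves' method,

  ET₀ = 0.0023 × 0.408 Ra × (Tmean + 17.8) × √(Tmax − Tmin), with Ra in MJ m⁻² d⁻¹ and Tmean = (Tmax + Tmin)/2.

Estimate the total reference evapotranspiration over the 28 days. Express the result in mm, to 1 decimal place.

Tmean = (27.5 + 19.8)/2 = 23.65 °C
0.408 Ra = 0.408 × 28.0 = 11.4240 mm/d equivalent
ET₀ = 0.0023 × 11.4240 × (23.65 + 17.8) × √7.7 = 0.0023 × 11.4240 × 41.45 × 2.7749 = 3.0222 mm/d
Over 28 days: 3.0222 × 28 = 84.622 mm

84.6 mm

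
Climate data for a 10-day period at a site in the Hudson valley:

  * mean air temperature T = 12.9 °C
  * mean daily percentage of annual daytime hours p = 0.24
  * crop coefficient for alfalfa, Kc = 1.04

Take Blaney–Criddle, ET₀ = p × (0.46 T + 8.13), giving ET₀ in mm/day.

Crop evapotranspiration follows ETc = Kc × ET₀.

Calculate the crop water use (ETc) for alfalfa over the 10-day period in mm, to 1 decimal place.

ET₀ = 0.24 × (0.46 × 12.9 + 8.13) = 0.24 × 14.064 = 3.3754 mm/d
ETc = Kc × ET₀ = 1.04 × 3.3754 = 3.5104 mm/d
Over 10 days: 3.5104 × 10 = 35.104 mm

35.1 mm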